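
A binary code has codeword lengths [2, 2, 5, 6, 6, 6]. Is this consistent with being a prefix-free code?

Kraft inequality: Σ 2^(-l_i) ≤ 1 for prefix-free code
Calculating: 2^(-2) + 2^(-2) + 2^(-5) + 2^(-6) + 2^(-6) + 2^(-6)
= 0.25 + 0.25 + 0.03125 + 0.015625 + 0.015625 + 0.015625
= 0.5781
Since 0.5781 ≤ 1, prefix-free code exists


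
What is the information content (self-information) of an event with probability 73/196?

Information content I(x) = -log₂(p(x))
I = -log₂(73/196) = -log₂(0.3724)
I = 1.4249 bits


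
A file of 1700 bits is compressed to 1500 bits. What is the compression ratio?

Compression ratio = Original / Compressed
= 1700 / 1500 = 1.13:1


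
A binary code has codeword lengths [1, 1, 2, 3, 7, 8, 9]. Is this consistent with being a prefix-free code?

Kraft inequality: Σ 2^(-l_i) ≤ 1 for prefix-free code
Calculating: 2^(-1) + 2^(-1) + 2^(-2) + 2^(-3) + 2^(-7) + 2^(-8) + 2^(-9)
= 0.5 + 0.5 + 0.25 + 0.125 + 0.0078125 + 0.00390625 + 0.001953125
= 1.3887
Since 1.3887 > 1, prefix-free code does not exist


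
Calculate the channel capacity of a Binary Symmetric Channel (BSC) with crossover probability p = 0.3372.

For BSC with error probability p:
C = 1 - H(p) where H(p) is binary entropy
H(0.3372) = -0.3372 × log₂(0.3372) - 0.6628 × log₂(0.6628)
H(p) = 0.9221
C = 1 - 0.9221 = 0.0779 bits/use


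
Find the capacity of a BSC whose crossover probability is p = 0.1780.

For BSC with error probability p:
C = 1 - H(p) where H(p) is binary entropy
H(0.1780) = -0.1780 × log₂(0.1780) - 0.8220 × log₂(0.8220)
H(p) = 0.6757
C = 1 - 0.6757 = 0.3243 bits/use


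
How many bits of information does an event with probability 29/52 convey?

Information content I(x) = -log₂(p(x))
I = -log₂(29/52) = -log₂(0.5577)
I = 0.8425 bits


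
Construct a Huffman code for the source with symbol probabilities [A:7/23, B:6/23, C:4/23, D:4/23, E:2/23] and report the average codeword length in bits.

Huffman tree construction:
Combine smallest probabilities repeatedly
Resulting codes:
  A: 11 (length 2)
  B: 01 (length 2)
  C: 101 (length 3)
  D: 00 (length 2)
  E: 100 (length 3)
Average length = Σ p(s) × length(s) = 2.2609 bits


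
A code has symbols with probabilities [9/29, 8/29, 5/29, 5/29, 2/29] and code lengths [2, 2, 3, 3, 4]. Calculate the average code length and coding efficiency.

Average length L = Σ p_i × l_i = 2.4828 bits
Entropy H = 2.1770 bits
Efficiency η = H/L × 100% = 87.68%


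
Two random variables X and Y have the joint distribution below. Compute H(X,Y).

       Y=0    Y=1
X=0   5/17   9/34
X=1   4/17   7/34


H(X,Y) = -Σ p(x,y) log₂ p(x,y)
  p(0,0)=5/17: -0.2941 × log₂(0.2941) = 0.5193
  p(0,1)=9/34: -0.2647 × log₂(0.2647) = 0.5076
  p(1,0)=4/17: -0.2353 × log₂(0.2353) = 0.4912
  p(1,1)=7/34: -0.2059 × log₂(0.2059) = 0.4694
H(X,Y) = 1.9875 bits


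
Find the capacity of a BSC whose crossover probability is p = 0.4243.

For BSC with error probability p:
C = 1 - H(p) where H(p) is binary entropy
H(0.4243) = -0.4243 × log₂(0.4243) - 0.5757 × log₂(0.5757)
H(p) = 0.9834
C = 1 - 0.9834 = 0.0166 bits/use


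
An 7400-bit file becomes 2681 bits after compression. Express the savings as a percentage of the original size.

Space savings = (1 - Compressed/Original) × 100%
= (1 - 2681/7400) × 100%
= 63.77%


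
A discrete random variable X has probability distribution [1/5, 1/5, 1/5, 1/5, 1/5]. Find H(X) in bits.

H(X) = -Σ p(x) log₂ p(x)
  -1/5 × log₂(1/5) = 0.4644
  -1/5 × log₂(1/5) = 0.4644
  -1/5 × log₂(1/5) = 0.4644
  -1/5 × log₂(1/5) = 0.4644
  -1/5 × log₂(1/5) = 0.4644
H(X) = 2.3219 bits


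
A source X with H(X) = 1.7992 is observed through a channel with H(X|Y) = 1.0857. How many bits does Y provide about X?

I(X;Y) = H(X) - H(X|Y)
I(X;Y) = 1.7992 - 1.0857 = 0.7135 bits


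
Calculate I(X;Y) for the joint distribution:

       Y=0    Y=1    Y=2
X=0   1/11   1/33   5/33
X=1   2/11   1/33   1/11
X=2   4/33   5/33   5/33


H(X) = 1.5580, H(Y) = 1.5334, H(X,Y) = 2.9884
I(X;Y) = H(X) + H(Y) - H(X,Y) = 0.1030 bits


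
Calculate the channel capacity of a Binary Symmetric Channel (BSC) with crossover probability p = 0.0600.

For BSC with error probability p:
C = 1 - H(p) where H(p) is binary entropy
H(0.0600) = -0.0600 × log₂(0.0600) - 0.9400 × log₂(0.9400)
H(p) = 0.3274
C = 1 - 0.3274 = 0.6726 bits/use


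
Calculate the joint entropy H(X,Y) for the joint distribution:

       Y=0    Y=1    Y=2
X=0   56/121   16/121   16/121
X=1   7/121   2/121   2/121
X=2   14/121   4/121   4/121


H(X,Y) = -Σ p(x,y) log₂ p(x,y)
  p(0,0)=56/121: -0.4628 × log₂(0.4628) = 0.5144
  p(0,1)=16/121: -0.1322 × log₂(0.1322) = 0.3860
  p(0,2)=16/121: -0.1322 × log₂(0.1322) = 0.3860
  p(1,0)=7/121: -0.0579 × log₂(0.0579) = 0.2379
  p(1,1)=2/121: -0.0165 × log₂(0.0165) = 0.0978
  p(1,2)=2/121: -0.0165 × log₂(0.0165) = 0.0978
  p(2,0)=14/121: -0.1157 × log₂(0.1157) = 0.3600
  p(2,1)=4/121: -0.0331 × log₂(0.0331) = 0.1626
  p(2,2)=4/121: -0.0331 × log₂(0.0331) = 0.1626
H(X,Y) = 2.4051 bits


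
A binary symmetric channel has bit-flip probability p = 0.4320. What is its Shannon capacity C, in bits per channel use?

For BSC with error probability p:
C = 1 - H(p) where H(p) is binary entropy
H(0.4320) = -0.4320 × log₂(0.4320) - 0.5680 × log₂(0.5680)
H(p) = 0.9866
C = 1 - 0.9866 = 0.0134 bits/use


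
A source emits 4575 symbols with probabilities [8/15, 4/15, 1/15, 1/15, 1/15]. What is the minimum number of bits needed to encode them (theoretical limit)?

Entropy H = 1.7736 bits/symbol
Minimum bits = H × n = 1.7736 × 4575
= 8114.02 bits


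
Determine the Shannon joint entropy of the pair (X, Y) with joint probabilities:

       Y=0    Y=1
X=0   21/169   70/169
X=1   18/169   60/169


H(X,Y) = -Σ p(x,y) log₂ p(x,y)
  p(0,0)=21/169: -0.1243 × log₂(0.1243) = 0.3738
  p(0,1)=70/169: -0.4142 × log₂(0.4142) = 0.5267
  p(1,0)=18/169: -0.1065 × log₂(0.1065) = 0.3441
  p(1,1)=60/169: -0.3550 × log₂(0.3550) = 0.5304
H(X,Y) = 1.7751 bits


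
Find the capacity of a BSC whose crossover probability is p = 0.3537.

For BSC with error probability p:
C = 1 - H(p) where H(p) is binary entropy
H(0.3537) = -0.3537 × log₂(0.3537) - 0.6463 × log₂(0.6463)
H(p) = 0.9373
C = 1 - 0.9373 = 0.0627 bits/use


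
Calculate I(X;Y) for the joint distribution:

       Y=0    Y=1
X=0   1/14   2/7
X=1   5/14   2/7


H(X) = 0.9403, H(Y) = 0.9852, H(X,Y) = 1.8352
I(X;Y) = H(X) + H(Y) - H(X,Y) = 0.0903 bits


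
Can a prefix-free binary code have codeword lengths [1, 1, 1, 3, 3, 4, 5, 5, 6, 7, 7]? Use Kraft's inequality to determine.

Kraft inequality: Σ 2^(-l_i) ≤ 1 for prefix-free code
Calculating: 2^(-1) + 2^(-1) + 2^(-1) + 2^(-3) + 2^(-3) + 2^(-4) + 2^(-5) + 2^(-5) + 2^(-6) + 2^(-7) + 2^(-7)
= 0.5 + 0.5 + 0.5 + 0.125 + 0.125 + 0.0625 + 0.03125 + 0.03125 + 0.015625 + 0.0078125 + 0.0078125
= 1.9062
Since 1.9062 > 1, prefix-free code does not exist


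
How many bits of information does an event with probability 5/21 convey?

Information content I(x) = -log₂(p(x))
I = -log₂(5/21) = -log₂(0.2381)
I = 2.0704 bits


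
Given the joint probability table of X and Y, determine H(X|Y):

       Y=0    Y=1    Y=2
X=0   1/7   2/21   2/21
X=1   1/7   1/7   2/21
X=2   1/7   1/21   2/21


H(X|Y) = Σ_y p(y) H(X|Y=y)
  p(Y=0) = 3/7, H(X|Y=0) = 1.5850
  p(Y=1) = 2/7, H(X|Y=1) = 1.4591
  p(Y=2) = 2/7, H(X|Y=2) = 1.5850
H(X|Y) = 0.4286×1.5850 + 0.2857×1.4591 + 0.2857×1.5850 = 1.5490 bits


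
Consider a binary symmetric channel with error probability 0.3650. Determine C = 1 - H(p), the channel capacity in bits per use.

For BSC with error probability p:
C = 1 - H(p) where H(p) is binary entropy
H(0.3650) = -0.3650 × log₂(0.3650) - 0.6350 × log₂(0.6350)
H(p) = 0.9468
C = 1 - 0.9468 = 0.0532 bits/use


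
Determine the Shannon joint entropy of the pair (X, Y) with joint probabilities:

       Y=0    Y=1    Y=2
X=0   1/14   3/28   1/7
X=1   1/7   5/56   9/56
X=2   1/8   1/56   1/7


H(X,Y) = -Σ p(x,y) log₂ p(x,y)
  p(0,0)=1/14: -0.0714 × log₂(0.0714) = 0.2720
  p(0,1)=3/28: -0.1071 × log₂(0.1071) = 0.3453
  p(0,2)=1/7: -0.1429 × log₂(0.1429) = 0.4011
  p(1,0)=1/7: -0.1429 × log₂(0.1429) = 0.4011
  p(1,1)=5/56: -0.0893 × log₂(0.0893) = 0.3112
  p(1,2)=9/56: -0.1607 × log₂(0.1607) = 0.4239
  p(2,0)=1/8: -0.1250 × log₂(0.1250) = 0.3750
  p(2,1)=1/56: -0.0179 × log₂(0.0179) = 0.1037
  p(2,2)=1/7: -0.1429 × log₂(0.1429) = 0.4011
H(X,Y) = 3.0341 bits


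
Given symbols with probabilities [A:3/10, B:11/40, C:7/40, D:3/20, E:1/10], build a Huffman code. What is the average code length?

Huffman tree construction:
Combine smallest probabilities repeatedly
Resulting codes:
  A: 11 (length 2)
  B: 10 (length 2)
  C: 00 (length 2)
  D: 011 (length 3)
  E: 010 (length 3)
Average length = Σ p(s) × length(s) = 2.2500 bits


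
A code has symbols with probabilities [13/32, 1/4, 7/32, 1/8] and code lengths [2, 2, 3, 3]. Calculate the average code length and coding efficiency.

Average length L = Σ p_i × l_i = 2.3438 bits
Entropy H = 1.8826 bits
Efficiency η = H/L × 100% = 80.32%


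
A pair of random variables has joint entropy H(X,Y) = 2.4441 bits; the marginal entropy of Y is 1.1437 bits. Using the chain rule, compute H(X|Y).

Chain rule: H(X,Y) = H(X|Y) + H(Y)
H(X|Y) = H(X,Y) - H(Y) = 2.4441 - 1.1437 = 1.3004 bits


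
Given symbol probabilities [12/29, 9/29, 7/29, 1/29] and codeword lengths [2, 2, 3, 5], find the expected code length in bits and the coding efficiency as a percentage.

Average length L = Σ p_i × l_i = 2.3448 bits
Entropy H = 1.7131 bits
Efficiency η = H/L × 100% = 73.06%


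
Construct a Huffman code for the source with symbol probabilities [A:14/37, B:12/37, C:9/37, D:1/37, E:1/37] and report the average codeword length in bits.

Huffman tree construction:
Combine smallest probabilities repeatedly
Resulting codes:
  A: 0 (length 1)
  B: 11 (length 2)
  C: 101 (length 3)
  D: 1000 (length 4)
  E: 1001 (length 4)
Average length = Σ p(s) × length(s) = 1.9730 bits


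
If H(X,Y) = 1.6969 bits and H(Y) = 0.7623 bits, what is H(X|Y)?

Chain rule: H(X,Y) = H(X|Y) + H(Y)
H(X|Y) = H(X,Y) - H(Y) = 1.6969 - 0.7623 = 0.9346 bits


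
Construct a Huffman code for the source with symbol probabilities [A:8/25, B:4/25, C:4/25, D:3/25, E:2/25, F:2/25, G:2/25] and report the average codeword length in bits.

Huffman tree construction:
Combine smallest probabilities repeatedly
Resulting codes:
  A: 10 (length 2)
  B: 110 (length 3)
  C: 111 (length 3)
  D: 011 (length 3)
  E: 000 (length 3)
  F: 001 (length 3)
  G: 010 (length 3)
Average length = Σ p(s) × length(s) = 2.6800 bits


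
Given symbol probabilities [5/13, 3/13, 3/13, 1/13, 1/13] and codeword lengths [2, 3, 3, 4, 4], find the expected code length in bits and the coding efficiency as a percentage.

Average length L = Σ p_i × l_i = 2.7692 bits
Entropy H = 2.0759 bits
Efficiency η = H/L × 100% = 74.96%


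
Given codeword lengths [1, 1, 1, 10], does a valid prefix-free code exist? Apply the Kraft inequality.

Kraft inequality: Σ 2^(-l_i) ≤ 1 for prefix-free code
Calculating: 2^(-1) + 2^(-1) + 2^(-1) + 2^(-10)
= 0.5 + 0.5 + 0.5 + 0.0009765625
= 1.5010
Since 1.5010 > 1, prefix-free code does not exist


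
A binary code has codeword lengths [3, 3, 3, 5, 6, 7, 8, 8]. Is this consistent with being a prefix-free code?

Kraft inequality: Σ 2^(-l_i) ≤ 1 for prefix-free code
Calculating: 2^(-3) + 2^(-3) + 2^(-3) + 2^(-5) + 2^(-6) + 2^(-7) + 2^(-8) + 2^(-8)
= 0.125 + 0.125 + 0.125 + 0.03125 + 0.015625 + 0.0078125 + 0.00390625 + 0.00390625
= 0.4375
Since 0.4375 ≤ 1, prefix-free code exists


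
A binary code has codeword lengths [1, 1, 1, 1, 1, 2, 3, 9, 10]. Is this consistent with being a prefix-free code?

Kraft inequality: Σ 2^(-l_i) ≤ 1 for prefix-free code
Calculating: 2^(-1) + 2^(-1) + 2^(-1) + 2^(-1) + 2^(-1) + 2^(-2) + 2^(-3) + 2^(-9) + 2^(-10)
= 0.5 + 0.5 + 0.5 + 0.5 + 0.5 + 0.25 + 0.125 + 0.001953125 + 0.0009765625
= 2.8779
Since 2.8779 > 1, prefix-free code does not exist


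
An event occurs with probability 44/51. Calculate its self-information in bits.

Information content I(x) = -log₂(p(x))
I = -log₂(44/51) = -log₂(0.8627)
I = 0.2130 bits


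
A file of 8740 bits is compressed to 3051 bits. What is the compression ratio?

Compression ratio = Original / Compressed
= 8740 / 3051 = 2.86:1


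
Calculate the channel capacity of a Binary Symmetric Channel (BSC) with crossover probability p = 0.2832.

For BSC with error probability p:
C = 1 - H(p) where H(p) is binary entropy
H(0.2832) = -0.2832 × log₂(0.2832) - 0.7168 × log₂(0.7168)
H(p) = 0.8598
C = 1 - 0.8598 = 0.1402 bits/use


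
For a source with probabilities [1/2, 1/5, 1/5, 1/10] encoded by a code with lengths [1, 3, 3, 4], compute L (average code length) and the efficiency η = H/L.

Average length L = Σ p_i × l_i = 2.1000 bits
Entropy H = 1.7610 bits
Efficiency η = H/L × 100% = 83.86%


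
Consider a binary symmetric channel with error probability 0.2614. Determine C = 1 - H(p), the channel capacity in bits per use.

For BSC with error probability p:
C = 1 - H(p) where H(p) is binary entropy
H(0.2614) = -0.2614 × log₂(0.2614) - 0.7386 × log₂(0.7386)
H(p) = 0.8289
C = 1 - 0.8289 = 0.1711 bits/use


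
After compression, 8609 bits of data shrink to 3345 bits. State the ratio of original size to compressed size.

Compression ratio = Original / Compressed
= 8609 / 3345 = 2.57:1


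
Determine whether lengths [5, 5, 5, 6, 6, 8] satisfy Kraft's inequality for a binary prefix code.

Kraft inequality: Σ 2^(-l_i) ≤ 1 for prefix-free code
Calculating: 2^(-5) + 2^(-5) + 2^(-5) + 2^(-6) + 2^(-6) + 2^(-8)
= 0.03125 + 0.03125 + 0.03125 + 0.015625 + 0.015625 + 0.00390625
= 0.1289
Since 0.1289 ≤ 1, prefix-free code exists


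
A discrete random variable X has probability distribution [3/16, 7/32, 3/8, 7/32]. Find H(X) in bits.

H(X) = -Σ p(x) log₂ p(x)
  -3/16 × log₂(3/16) = 0.4528
  -7/32 × log₂(7/32) = 0.4796
  -3/8 × log₂(3/8) = 0.5306
  -7/32 × log₂(7/32) = 0.4796
H(X) = 1.9427 bits


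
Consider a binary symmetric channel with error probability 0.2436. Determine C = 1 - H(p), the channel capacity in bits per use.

For BSC with error probability p:
C = 1 - H(p) where H(p) is binary entropy
H(0.2436) = -0.2436 × log₂(0.2436) - 0.7564 × log₂(0.7564)
H(p) = 0.8010
C = 1 - 0.8010 = 0.1990 bits/use


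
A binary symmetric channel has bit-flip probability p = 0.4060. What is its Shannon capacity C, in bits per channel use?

For BSC with error probability p:
C = 1 - H(p) where H(p) is binary entropy
H(0.4060) = -0.4060 × log₂(0.4060) - 0.5940 × log₂(0.5940)
H(p) = 0.9744
C = 1 - 0.9744 = 0.0256 bits/use


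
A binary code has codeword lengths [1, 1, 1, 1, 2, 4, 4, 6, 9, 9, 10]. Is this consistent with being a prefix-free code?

Kraft inequality: Σ 2^(-l_i) ≤ 1 for prefix-free code
Calculating: 2^(-1) + 2^(-1) + 2^(-1) + 2^(-1) + 2^(-2) + 2^(-4) + 2^(-4) + 2^(-6) + 2^(-9) + 2^(-9) + 2^(-10)
= 0.5 + 0.5 + 0.5 + 0.5 + 0.25 + 0.0625 + 0.0625 + 0.015625 + 0.001953125 + 0.001953125 + 0.0009765625
= 2.3955
Since 2.3955 > 1, prefix-free code does not exist


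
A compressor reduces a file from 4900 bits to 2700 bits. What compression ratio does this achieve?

Compression ratio = Original / Compressed
= 4900 / 2700 = 1.81:1


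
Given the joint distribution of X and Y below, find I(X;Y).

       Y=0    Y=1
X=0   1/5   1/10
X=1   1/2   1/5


H(X) = 0.8813, H(Y) = 0.8813, H(X,Y) = 1.7610
I(X;Y) = H(X) + H(Y) - H(X,Y) = 0.0016 bits


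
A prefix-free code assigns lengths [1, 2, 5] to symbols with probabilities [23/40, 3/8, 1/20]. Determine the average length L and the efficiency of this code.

Average length L = Σ p_i × l_i = 1.5750 bits
Entropy H = 1.2058 bits
Efficiency η = H/L × 100% = 76.56%


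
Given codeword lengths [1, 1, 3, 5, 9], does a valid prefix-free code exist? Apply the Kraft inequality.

Kraft inequality: Σ 2^(-l_i) ≤ 1 for prefix-free code
Calculating: 2^(-1) + 2^(-1) + 2^(-3) + 2^(-5) + 2^(-9)
= 0.5 + 0.5 + 0.125 + 0.03125 + 0.001953125
= 1.1582
Since 1.1582 > 1, prefix-free code does not exist


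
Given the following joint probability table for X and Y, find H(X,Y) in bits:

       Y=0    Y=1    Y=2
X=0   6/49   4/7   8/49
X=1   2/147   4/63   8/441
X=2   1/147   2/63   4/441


H(X,Y) = -Σ p(x,y) log₂ p(x,y)
  p(0,0)=6/49: -0.1224 × log₂(0.1224) = 0.3710
  p(0,1)=4/7: -0.5714 × log₂(0.5714) = 0.4613
  p(0,2)=8/49: -0.1633 × log₂(0.1633) = 0.4269
  p(1,0)=2/147: -0.0136 × log₂(0.0136) = 0.0843
  p(1,1)=4/63: -0.0635 × log₂(0.0635) = 0.2525
  p(1,2)=8/441: -0.0181 × log₂(0.0181) = 0.1049
  p(2,0)=1/147: -0.0068 × log₂(0.0068) = 0.0490
  p(2,1)=2/63: -0.0317 × log₂(0.0317) = 0.1580
  p(2,2)=4/441: -0.0091 × log₂(0.0091) = 0.0615
H(X,Y) = 1.9696 bits


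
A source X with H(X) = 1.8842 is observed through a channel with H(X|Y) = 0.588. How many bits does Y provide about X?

I(X;Y) = H(X) - H(X|Y)
I(X;Y) = 1.8842 - 0.588 = 1.2962 bits


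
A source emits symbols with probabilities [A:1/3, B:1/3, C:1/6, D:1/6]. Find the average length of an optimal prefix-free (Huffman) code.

Huffman tree construction:
Combine smallest probabilities repeatedly
Resulting codes:
  A: 10 (length 2)
  B: 11 (length 2)
  C: 00 (length 2)
  D: 01 (length 2)
Average length = Σ p(s) × length(s) = 2.0000 bits


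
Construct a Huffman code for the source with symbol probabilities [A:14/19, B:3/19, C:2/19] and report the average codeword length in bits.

Huffman tree construction:
Combine smallest probabilities repeatedly
Resulting codes:
  A: 1 (length 1)
  B: 01 (length 2)
  C: 00 (length 2)
Average length = Σ p(s) × length(s) = 1.2632 bits


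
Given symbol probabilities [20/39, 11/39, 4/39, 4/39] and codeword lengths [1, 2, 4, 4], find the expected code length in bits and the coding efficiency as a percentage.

Average length L = Σ p_i × l_i = 1.8974 bits
Entropy H = 1.6830 bits
Efficiency η = H/L × 100% = 88.70%


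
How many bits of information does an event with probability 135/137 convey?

Information content I(x) = -log₂(p(x))
I = -log₂(135/137) = -log₂(0.9854)
I = 0.0212 bits


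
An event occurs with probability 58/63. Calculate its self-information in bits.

Information content I(x) = -log₂(p(x))
I = -log₂(58/63) = -log₂(0.9206)
I = 0.1193 bits


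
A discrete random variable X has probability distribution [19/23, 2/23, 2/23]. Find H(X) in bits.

H(X) = -Σ p(x) log₂ p(x)
  -19/23 × log₂(19/23) = 0.2277
  -2/23 × log₂(2/23) = 0.3064
  -2/23 × log₂(2/23) = 0.3064
H(X) = 0.8405 bits


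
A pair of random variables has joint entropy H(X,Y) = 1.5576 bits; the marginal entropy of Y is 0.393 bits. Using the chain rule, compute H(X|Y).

Chain rule: H(X,Y) = H(X|Y) + H(Y)
H(X|Y) = H(X,Y) - H(Y) = 1.5576 - 0.393 = 1.1646 bits


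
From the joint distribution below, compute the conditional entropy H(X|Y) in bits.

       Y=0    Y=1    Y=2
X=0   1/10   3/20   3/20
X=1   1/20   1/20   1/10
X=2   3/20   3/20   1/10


H(X|Y) = Σ_y p(y) H(X|Y=y)
  p(Y=0) = 3/10, H(X|Y=0) = 1.4591
  p(Y=1) = 7/20, H(X|Y=1) = 1.4488
  p(Y=2) = 7/20, H(X|Y=2) = 1.5567
H(X|Y) = 0.3000×1.4591 + 0.3500×1.4488 + 0.3500×1.5567 = 1.4897 bits


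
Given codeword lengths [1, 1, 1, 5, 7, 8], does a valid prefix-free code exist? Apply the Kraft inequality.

Kraft inequality: Σ 2^(-l_i) ≤ 1 for prefix-free code
Calculating: 2^(-1) + 2^(-1) + 2^(-1) + 2^(-5) + 2^(-7) + 2^(-8)
= 0.5 + 0.5 + 0.5 + 0.03125 + 0.0078125 + 0.00390625
= 1.5430
Since 1.5430 > 1, prefix-free code does not exist


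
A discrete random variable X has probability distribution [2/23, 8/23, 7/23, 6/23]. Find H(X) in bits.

H(X) = -Σ p(x) log₂ p(x)
  -2/23 × log₂(2/23) = 0.3064
  -8/23 × log₂(8/23) = 0.5299
  -7/23 × log₂(7/23) = 0.5223
  -6/23 × log₂(6/23) = 0.5057
H(X) = 1.8644 bits


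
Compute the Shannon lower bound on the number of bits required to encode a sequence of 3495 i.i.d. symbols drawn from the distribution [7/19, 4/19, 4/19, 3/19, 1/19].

Entropy H = 2.1213 bits/symbol
Minimum bits = H × n = 2.1213 × 3495
= 7413.86 bits


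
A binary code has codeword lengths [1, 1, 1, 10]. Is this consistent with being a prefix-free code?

Kraft inequality: Σ 2^(-l_i) ≤ 1 for prefix-free code
Calculating: 2^(-1) + 2^(-1) + 2^(-1) + 2^(-10)
= 0.5 + 0.5 + 0.5 + 0.0009765625
= 1.5010
Since 1.5010 > 1, prefix-free code does not exist


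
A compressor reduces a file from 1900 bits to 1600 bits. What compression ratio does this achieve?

Compression ratio = Original / Compressed
= 1900 / 1600 = 1.19:1


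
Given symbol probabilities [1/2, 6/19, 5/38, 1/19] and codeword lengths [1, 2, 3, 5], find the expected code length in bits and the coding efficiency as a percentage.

Average length L = Σ p_i × l_i = 1.7895 bits
Entropy H = 1.6337 bits
Efficiency η = H/L × 100% = 91.30%


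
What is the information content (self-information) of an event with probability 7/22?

Information content I(x) = -log₂(p(x))
I = -log₂(7/22) = -log₂(0.3182)
I = 1.6521 bits


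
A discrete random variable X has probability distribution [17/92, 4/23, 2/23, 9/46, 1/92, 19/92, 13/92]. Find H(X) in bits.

H(X) = -Σ p(x) log₂ p(x)
  -17/92 × log₂(17/92) = 0.4501
  -4/23 × log₂(4/23) = 0.4389
  -2/23 × log₂(2/23) = 0.3064
  -9/46 × log₂(9/46) = 0.4605
  -1/92 × log₂(1/92) = 0.0709
  -19/92 × log₂(19/92) = 0.4700
  -13/92 × log₂(13/92) = 0.3989
H(X) = 2.5957 bits


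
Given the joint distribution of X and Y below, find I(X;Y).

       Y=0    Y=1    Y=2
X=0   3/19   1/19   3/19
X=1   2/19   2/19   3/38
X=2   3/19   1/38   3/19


H(X) = 1.5779, H(Y) = 1.5044, H(X,Y) = 3.0165
I(X;Y) = H(X) + H(Y) - H(X,Y) = 0.0657 bits


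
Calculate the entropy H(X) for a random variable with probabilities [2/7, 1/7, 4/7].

H(X) = -Σ p(x) log₂ p(x)
  -2/7 × log₂(2/7) = 0.5164
  -1/7 × log₂(1/7) = 0.4011
  -4/7 × log₂(4/7) = 0.4613
H(X) = 1.3788 bits


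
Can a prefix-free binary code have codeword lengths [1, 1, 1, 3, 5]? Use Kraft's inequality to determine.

Kraft inequality: Σ 2^(-l_i) ≤ 1 for prefix-free code
Calculating: 2^(-1) + 2^(-1) + 2^(-1) + 2^(-3) + 2^(-5)
= 0.5 + 0.5 + 0.5 + 0.125 + 0.03125
= 1.6562
Since 1.6562 > 1, prefix-free code does not exist


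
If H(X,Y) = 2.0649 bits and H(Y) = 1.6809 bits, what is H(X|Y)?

Chain rule: H(X,Y) = H(X|Y) + H(Y)
H(X|Y) = H(X,Y) - H(Y) = 2.0649 - 1.6809 = 0.384 bits


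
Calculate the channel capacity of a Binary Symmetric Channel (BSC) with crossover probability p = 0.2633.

For BSC with error probability p:
C = 1 - H(p) where H(p) is binary entropy
H(0.2633) = -0.2633 × log₂(0.2633) - 0.7367 × log₂(0.7367)
H(p) = 0.8317
C = 1 - 0.8317 = 0.1683 bits/use


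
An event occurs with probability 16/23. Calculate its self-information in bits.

Information content I(x) = -log₂(p(x))
I = -log₂(16/23) = -log₂(0.6957)
I = 0.5236 bits


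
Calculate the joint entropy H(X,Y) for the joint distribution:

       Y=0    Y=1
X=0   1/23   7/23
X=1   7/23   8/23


H(X,Y) = -Σ p(x,y) log₂ p(x,y)
  p(0,0)=1/23: -0.0435 × log₂(0.0435) = 0.1967
  p(0,1)=7/23: -0.3043 × log₂(0.3043) = 0.5223
  p(1,0)=7/23: -0.3043 × log₂(0.3043) = 0.5223
  p(1,1)=8/23: -0.3478 × log₂(0.3478) = 0.5299
H(X,Y) = 1.7713 bits


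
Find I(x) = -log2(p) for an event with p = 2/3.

Information content I(x) = -log₂(p(x))
I = -log₂(2/3) = -log₂(0.6667)
I = 0.5850 bits


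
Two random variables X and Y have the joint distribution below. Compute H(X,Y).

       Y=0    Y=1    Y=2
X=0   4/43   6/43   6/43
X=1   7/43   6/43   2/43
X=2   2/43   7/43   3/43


H(X,Y) = -Σ p(x,y) log₂ p(x,y)
  p(0,0)=4/43: -0.0930 × log₂(0.0930) = 0.3187
  p(0,1)=6/43: -0.1395 × log₂(0.1395) = 0.3965
  p(0,2)=6/43: -0.1395 × log₂(0.1395) = 0.3965
  p(1,0)=7/43: -0.1628 × log₂(0.1628) = 0.4263
  p(1,1)=6/43: -0.1395 × log₂(0.1395) = 0.3965
  p(1,2)=2/43: -0.0465 × log₂(0.0465) = 0.2059
  p(2,0)=2/43: -0.0465 × log₂(0.0465) = 0.2059
  p(2,1)=7/43: -0.1628 × log₂(0.1628) = 0.4263
  p(2,2)=3/43: -0.0698 × log₂(0.0698) = 0.2680
H(X,Y) = 3.0405 bits


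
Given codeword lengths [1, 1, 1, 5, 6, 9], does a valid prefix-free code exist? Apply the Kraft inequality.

Kraft inequality: Σ 2^(-l_i) ≤ 1 for prefix-free code
Calculating: 2^(-1) + 2^(-1) + 2^(-1) + 2^(-5) + 2^(-6) + 2^(-9)
= 0.5 + 0.5 + 0.5 + 0.03125 + 0.015625 + 0.001953125
= 1.5488
Since 1.5488 > 1, prefix-free code does not exist


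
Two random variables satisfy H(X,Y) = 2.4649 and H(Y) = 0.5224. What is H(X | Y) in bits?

Chain rule: H(X,Y) = H(X|Y) + H(Y)
H(X|Y) = H(X,Y) - H(Y) = 2.4649 - 0.5224 = 1.9425 bits


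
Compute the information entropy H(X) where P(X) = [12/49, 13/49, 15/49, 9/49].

H(X) = -Σ p(x) log₂ p(x)
  -12/49 × log₂(12/49) = 0.4971
  -13/49 × log₂(13/49) = 0.5079
  -15/49 × log₂(15/49) = 0.5228
  -9/49 × log₂(9/49) = 0.4490
H(X) = 1.9768 bits


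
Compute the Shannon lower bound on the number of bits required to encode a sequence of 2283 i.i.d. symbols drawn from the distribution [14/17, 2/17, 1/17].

Entropy H = 0.8343 bits/symbol
Minimum bits = H × n = 0.8343 × 2283
= 1904.81 bits


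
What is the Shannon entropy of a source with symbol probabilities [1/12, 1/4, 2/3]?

H(X) = -Σ p(x) log₂ p(x)
  -1/12 × log₂(1/12) = 0.2987
  -1/4 × log₂(1/4) = 0.5000
  -2/3 × log₂(2/3) = 0.3900
H(X) = 1.1887 bits


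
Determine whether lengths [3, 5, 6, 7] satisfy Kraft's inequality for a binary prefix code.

Kraft inequality: Σ 2^(-l_i) ≤ 1 for prefix-free code
Calculating: 2^(-3) + 2^(-5) + 2^(-6) + 2^(-7)
= 0.125 + 0.03125 + 0.015625 + 0.0078125
= 0.1797
Since 0.1797 ≤ 1, prefix-free code exists


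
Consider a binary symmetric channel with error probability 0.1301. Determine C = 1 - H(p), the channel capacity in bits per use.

For BSC with error probability p:
C = 1 - H(p) where H(p) is binary entropy
H(0.1301) = -0.1301 × log₂(0.1301) - 0.8699 × log₂(0.8699)
H(p) = 0.5577
C = 1 - 0.5577 = 0.4423 bits/use


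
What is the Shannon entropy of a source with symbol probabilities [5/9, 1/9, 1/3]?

H(X) = -Σ p(x) log₂ p(x)
  -5/9 × log₂(5/9) = 0.4711
  -1/9 × log₂(1/9) = 0.3522
  -1/3 × log₂(1/3) = 0.5283
H(X) = 1.3516 bits


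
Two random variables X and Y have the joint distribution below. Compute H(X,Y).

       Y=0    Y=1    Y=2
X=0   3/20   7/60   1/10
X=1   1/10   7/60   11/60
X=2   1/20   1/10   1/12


H(X,Y) = -Σ p(x,y) log₂ p(x,y)
  p(0,0)=3/20: -0.1500 × log₂(0.1500) = 0.4105
  p(0,1)=7/60: -0.1167 × log₂(0.1167) = 0.3616
  p(0,2)=1/10: -0.1000 × log₂(0.1000) = 0.3322
  p(1,0)=1/10: -0.1000 × log₂(0.1000) = 0.3322
  p(1,1)=7/60: -0.1167 × log₂(0.1167) = 0.3616
  p(1,2)=11/60: -0.1833 × log₂(0.1833) = 0.4487
  p(2,0)=1/20: -0.0500 × log₂(0.0500) = 0.2161
  p(2,1)=1/10: -0.1000 × log₂(0.1000) = 0.3322
  p(2,2)=1/12: -0.0833 × log₂(0.0833) = 0.2987
H(X,Y) = 3.0939 bits


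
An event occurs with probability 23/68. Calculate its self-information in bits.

Information content I(x) = -log₂(p(x))
I = -log₂(23/68) = -log₂(0.3382)
I = 1.5639 bits


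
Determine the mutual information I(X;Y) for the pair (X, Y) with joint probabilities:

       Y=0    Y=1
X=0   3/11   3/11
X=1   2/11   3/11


H(X) = 0.9940, H(Y) = 0.9940, H(X,Y) = 1.9808
I(X;Y) = H(X) + H(Y) - H(X,Y) = 0.0072 bits


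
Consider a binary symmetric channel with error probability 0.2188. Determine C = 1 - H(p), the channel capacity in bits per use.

For BSC with error probability p:
C = 1 - H(p) where H(p) is binary entropy
H(0.2188) = -0.2188 × log₂(0.2188) - 0.7812 × log₂(0.7812)
H(p) = 0.7580
C = 1 - 0.7580 = 0.2420 bits/use


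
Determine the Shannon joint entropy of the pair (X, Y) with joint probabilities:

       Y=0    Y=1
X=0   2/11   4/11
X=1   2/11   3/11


H(X,Y) = -Σ p(x,y) log₂ p(x,y)
  p(0,0)=2/11: -0.1818 × log₂(0.1818) = 0.4472
  p(0,1)=4/11: -0.3636 × log₂(0.3636) = 0.5307
  p(1,0)=2/11: -0.1818 × log₂(0.1818) = 0.4472
  p(1,1)=3/11: -0.2727 × log₂(0.2727) = 0.5112
H(X,Y) = 1.9363 bits


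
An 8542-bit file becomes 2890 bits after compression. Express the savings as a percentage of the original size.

Space savings = (1 - Compressed/Original) × 100%
= (1 - 2890/8542) × 100%
= 66.17%


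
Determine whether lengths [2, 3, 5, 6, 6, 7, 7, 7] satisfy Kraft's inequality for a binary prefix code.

Kraft inequality: Σ 2^(-l_i) ≤ 1 for prefix-free code
Calculating: 2^(-2) + 2^(-3) + 2^(-5) + 2^(-6) + 2^(-6) + 2^(-7) + 2^(-7) + 2^(-7)
= 0.25 + 0.125 + 0.03125 + 0.015625 + 0.015625 + 0.0078125 + 0.0078125 + 0.0078125
= 0.4609
Since 0.4609 ≤ 1, prefix-free code exists


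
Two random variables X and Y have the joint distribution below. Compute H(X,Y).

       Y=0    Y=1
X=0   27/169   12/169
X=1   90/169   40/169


H(X,Y) = -Σ p(x,y) log₂ p(x,y)
  p(0,0)=27/169: -0.1598 × log₂(0.1598) = 0.4227
  p(0,1)=12/169: -0.0710 × log₂(0.0710) = 0.2710
  p(1,0)=90/169: -0.5325 × log₂(0.5325) = 0.4841
  p(1,1)=40/169: -0.2367 × log₂(0.2367) = 0.4921
H(X,Y) = 1.6698 bits


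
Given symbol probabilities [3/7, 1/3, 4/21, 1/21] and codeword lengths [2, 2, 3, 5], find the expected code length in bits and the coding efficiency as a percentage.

Average length L = Σ p_i × l_i = 2.3333 bits
Entropy H = 1.7170 bits
Efficiency η = H/L × 100% = 73.59%


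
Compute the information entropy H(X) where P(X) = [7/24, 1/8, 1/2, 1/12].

H(X) = -Σ p(x) log₂ p(x)
  -7/24 × log₂(7/24) = 0.5185
  -1/8 × log₂(1/8) = 0.3750
  -1/2 × log₂(1/2) = 0.5000
  -1/12 × log₂(1/12) = 0.2987
H(X) = 1.6922 bits


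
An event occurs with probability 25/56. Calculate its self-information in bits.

Information content I(x) = -log₂(p(x))
I = -log₂(25/56) = -log₂(0.4464)
I = 1.1635 bits


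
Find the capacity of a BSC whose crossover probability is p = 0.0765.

For BSC with error probability p:
C = 1 - H(p) where H(p) is binary entropy
H(0.0765) = -0.0765 × log₂(0.0765) - 0.9235 × log₂(0.9235)
H(p) = 0.3897
C = 1 - 0.3897 = 0.6103 bits/use


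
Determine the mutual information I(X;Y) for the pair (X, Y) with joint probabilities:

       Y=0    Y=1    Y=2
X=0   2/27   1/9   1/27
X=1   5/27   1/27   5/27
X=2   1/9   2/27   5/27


H(X) = 1.5407, H(Y) = 1.5407, H(X,Y) = 2.9646
I(X;Y) = H(X) + H(Y) - H(X,Y) = 0.1169 bits


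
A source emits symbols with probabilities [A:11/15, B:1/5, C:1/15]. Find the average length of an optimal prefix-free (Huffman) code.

Huffman tree construction:
Combine smallest probabilities repeatedly
Resulting codes:
  A: 1 (length 1)
  B: 01 (length 2)
  C: 00 (length 2)
Average length = Σ p(s) × length(s) = 1.2667 bits


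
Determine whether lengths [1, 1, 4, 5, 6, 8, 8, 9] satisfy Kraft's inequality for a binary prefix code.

Kraft inequality: Σ 2^(-l_i) ≤ 1 for prefix-free code
Calculating: 2^(-1) + 2^(-1) + 2^(-4) + 2^(-5) + 2^(-6) + 2^(-8) + 2^(-8) + 2^(-9)
= 0.5 + 0.5 + 0.0625 + 0.03125 + 0.015625 + 0.00390625 + 0.00390625 + 0.001953125
= 1.1191
Since 1.1191 > 1, prefix-free code does not exist


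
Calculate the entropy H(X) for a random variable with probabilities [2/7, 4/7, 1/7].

H(X) = -Σ p(x) log₂ p(x)
  -2/7 × log₂(2/7) = 0.5164
  -4/7 × log₂(4/7) = 0.4613
  -1/7 × log₂(1/7) = 0.4011
H(X) = 1.3788 bits


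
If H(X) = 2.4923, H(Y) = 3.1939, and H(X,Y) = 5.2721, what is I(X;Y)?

I(X;Y) = H(X) + H(Y) - H(X,Y)
I(X;Y) = 2.4923 + 3.1939 - 5.2721 = 0.4141 bits


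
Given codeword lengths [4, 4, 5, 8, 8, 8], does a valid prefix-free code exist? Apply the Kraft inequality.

Kraft inequality: Σ 2^(-l_i) ≤ 1 for prefix-free code
Calculating: 2^(-4) + 2^(-4) + 2^(-5) + 2^(-8) + 2^(-8) + 2^(-8)
= 0.0625 + 0.0625 + 0.03125 + 0.00390625 + 0.00390625 + 0.00390625
= 0.1680
Since 0.1680 ≤ 1, prefix-free code exists


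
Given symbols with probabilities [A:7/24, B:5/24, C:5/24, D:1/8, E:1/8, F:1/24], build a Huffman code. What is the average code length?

Huffman tree construction:
Combine smallest probabilities repeatedly
Resulting codes:
  A: 10 (length 2)
  B: 00 (length 2)
  C: 01 (length 2)
  D: 1111 (length 4)
  E: 110 (length 3)
  F: 1110 (length 4)
Average length = Σ p(s) × length(s) = 2.4583 bits


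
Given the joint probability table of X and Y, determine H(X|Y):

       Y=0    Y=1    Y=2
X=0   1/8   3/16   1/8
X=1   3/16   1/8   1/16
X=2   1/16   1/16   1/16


H(X|Y) = Σ_y p(y) H(X|Y=y)
  p(Y=0) = 3/8, H(X|Y=0) = 1.4591
  p(Y=1) = 3/8, H(X|Y=1) = 1.4591
  p(Y=2) = 1/4, H(X|Y=2) = 1.5000
H(X|Y) = 0.3750×1.4591 + 0.3750×1.4591 + 0.2500×1.5000 = 1.4694 bits


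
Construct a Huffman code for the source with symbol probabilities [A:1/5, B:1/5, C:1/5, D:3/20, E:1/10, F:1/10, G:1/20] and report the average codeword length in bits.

Huffman tree construction:
Combine smallest probabilities repeatedly
Resulting codes:
  A: 111 (length 3)
  B: 00 (length 2)
  C: 01 (length 2)
  D: 101 (length 3)
  E: 1101 (length 4)
  F: 100 (length 3)
  G: 1100 (length 4)
Average length = Σ p(s) × length(s) = 2.7500 bits


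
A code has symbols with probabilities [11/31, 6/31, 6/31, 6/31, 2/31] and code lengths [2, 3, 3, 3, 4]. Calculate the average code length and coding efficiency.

Average length L = Σ p_i × l_i = 2.7097 bits
Entropy H = 2.1612 bits
Efficiency η = H/L × 100% = 79.76%


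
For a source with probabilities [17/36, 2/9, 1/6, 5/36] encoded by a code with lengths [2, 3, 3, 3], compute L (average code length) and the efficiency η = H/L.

Average length L = Σ p_i × l_i = 2.5278 bits
Entropy H = 1.8198 bits
Efficiency η = H/L × 100% = 71.99%


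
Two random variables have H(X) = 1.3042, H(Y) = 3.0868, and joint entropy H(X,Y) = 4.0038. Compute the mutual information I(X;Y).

I(X;Y) = H(X) + H(Y) - H(X,Y)
I(X;Y) = 1.3042 + 3.0868 - 4.0038 = 0.3872 bits


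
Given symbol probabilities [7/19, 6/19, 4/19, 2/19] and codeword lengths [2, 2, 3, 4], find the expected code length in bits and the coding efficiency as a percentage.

Average length L = Σ p_i × l_i = 2.4211 bits
Entropy H = 1.8710 bits
Efficiency η = H/L × 100% = 77.28%


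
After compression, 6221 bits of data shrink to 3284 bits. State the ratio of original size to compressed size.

Compression ratio = Original / Compressed
= 6221 / 3284 = 1.89:1


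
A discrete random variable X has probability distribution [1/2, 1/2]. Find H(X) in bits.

H(X) = -Σ p(x) log₂ p(x)
  -1/2 × log₂(1/2) = 0.5000
  -1/2 × log₂(1/2) = 0.5000
H(X) = 1.0000 bits


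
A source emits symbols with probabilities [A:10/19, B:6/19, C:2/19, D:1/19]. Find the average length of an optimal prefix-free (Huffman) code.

Huffman tree construction:
Combine smallest probabilities repeatedly
Resulting codes:
  A: 1 (length 1)
  B: 01 (length 2)
  C: 001 (length 3)
  D: 000 (length 3)
Average length = Σ p(s) × length(s) = 1.6316 bits


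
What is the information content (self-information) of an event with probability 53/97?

Information content I(x) = -log₂(p(x))
I = -log₂(53/97) = -log₂(0.5464)
I = 0.8720 bits


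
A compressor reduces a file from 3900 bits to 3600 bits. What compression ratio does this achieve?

Compression ratio = Original / Compressed
= 3900 / 3600 = 1.08:1


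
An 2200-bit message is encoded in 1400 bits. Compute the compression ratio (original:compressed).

Compression ratio = Original / Compressed
= 2200 / 1400 = 1.57:1


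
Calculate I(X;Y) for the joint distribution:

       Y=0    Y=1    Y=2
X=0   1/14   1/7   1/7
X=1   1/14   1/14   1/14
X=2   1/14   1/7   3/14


H(X) = 1.5306, H(Y) = 1.5306, H(X,Y) = 3.0391
I(X;Y) = H(X) + H(Y) - H(X,Y) = 0.0221 bits


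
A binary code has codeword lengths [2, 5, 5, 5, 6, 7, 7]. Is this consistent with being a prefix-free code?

Kraft inequality: Σ 2^(-l_i) ≤ 1 for prefix-free code
Calculating: 2^(-2) + 2^(-5) + 2^(-5) + 2^(-5) + 2^(-6) + 2^(-7) + 2^(-7)
= 0.25 + 0.03125 + 0.03125 + 0.03125 + 0.015625 + 0.0078125 + 0.0078125
= 0.3750
Since 0.3750 ≤ 1, prefix-free code exists


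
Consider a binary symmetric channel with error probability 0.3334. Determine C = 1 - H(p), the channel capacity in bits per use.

For BSC with error probability p:
C = 1 - H(p) where H(p) is binary entropy
H(0.3334) = -0.3334 × log₂(0.3334) - 0.6666 × log₂(0.6666)
H(p) = 0.9184
C = 1 - 0.9184 = 0.0816 bits/use


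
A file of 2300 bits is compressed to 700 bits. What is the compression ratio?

Compression ratio = Original / Compressed
= 2300 / 700 = 3.29:1


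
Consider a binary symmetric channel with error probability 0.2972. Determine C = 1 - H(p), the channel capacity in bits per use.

For BSC with error probability p:
C = 1 - H(p) where H(p) is binary entropy
H(0.2972) = -0.2972 × log₂(0.2972) - 0.7028 × log₂(0.7028)
H(p) = 0.8778
C = 1 - 0.8778 = 0.1222 bits/use


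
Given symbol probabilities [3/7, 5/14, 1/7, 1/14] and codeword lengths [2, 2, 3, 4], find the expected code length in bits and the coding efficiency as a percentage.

Average length L = Σ p_i × l_i = 2.2857 bits
Entropy H = 1.7274 bits
Efficiency η = H/L × 100% = 75.57%


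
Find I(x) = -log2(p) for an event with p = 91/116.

Information content I(x) = -log₂(p(x))
I = -log₂(91/116) = -log₂(0.7845)
I = 0.3502 bits


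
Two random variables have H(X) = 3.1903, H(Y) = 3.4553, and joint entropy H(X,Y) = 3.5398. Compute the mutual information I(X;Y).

I(X;Y) = H(X) + H(Y) - H(X,Y)
I(X;Y) = 3.1903 + 3.4553 - 3.5398 = 3.1058 bits


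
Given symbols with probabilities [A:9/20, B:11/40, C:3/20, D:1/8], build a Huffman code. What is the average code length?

Huffman tree construction:
Combine smallest probabilities repeatedly
Resulting codes:
  A: 0 (length 1)
  B: 10 (length 2)
  C: 111 (length 3)
  D: 110 (length 3)
Average length = Σ p(s) × length(s) = 1.8250 bits


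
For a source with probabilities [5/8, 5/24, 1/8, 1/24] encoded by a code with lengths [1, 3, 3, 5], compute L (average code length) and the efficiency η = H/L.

Average length L = Σ p_i × l_i = 1.8333 bits
Entropy H = 1.4613 bits
Efficiency η = H/L × 100% = 79.71%


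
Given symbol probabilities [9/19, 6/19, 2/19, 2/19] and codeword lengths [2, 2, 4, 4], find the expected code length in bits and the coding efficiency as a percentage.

Average length L = Σ p_i × l_i = 2.4211 bits
Entropy H = 1.7196 bits
Efficiency η = H/L × 100% = 71.03%


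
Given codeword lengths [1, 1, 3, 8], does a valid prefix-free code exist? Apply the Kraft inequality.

Kraft inequality: Σ 2^(-l_i) ≤ 1 for prefix-free code
Calculating: 2^(-1) + 2^(-1) + 2^(-3) + 2^(-8)
= 0.5 + 0.5 + 0.125 + 0.00390625
= 1.1289
Since 1.1289 > 1, prefix-free code does not exist


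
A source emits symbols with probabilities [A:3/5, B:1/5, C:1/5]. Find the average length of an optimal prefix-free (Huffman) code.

Huffman tree construction:
Combine smallest probabilities repeatedly
Resulting codes:
  A: 1 (length 1)
  B: 00 (length 2)
  C: 01 (length 2)
Average length = Σ p(s) × length(s) = 1.4000 bits


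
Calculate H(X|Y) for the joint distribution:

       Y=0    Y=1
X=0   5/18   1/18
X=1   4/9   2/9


H(X|Y) = Σ_y p(y) H(X|Y=y)
  p(Y=0) = 13/18, H(X|Y=0) = 0.9612
  p(Y=1) = 5/18, H(X|Y=1) = 0.7219
H(X|Y) = 0.7222×0.9612 + 0.2778×0.7219 = 0.8948 bits
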